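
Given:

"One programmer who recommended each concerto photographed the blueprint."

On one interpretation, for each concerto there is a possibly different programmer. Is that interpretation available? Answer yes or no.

No

This is the *each concerto* > *one programmer* reading.
*each concerto* occurs within the relative clause *who recommended each concerto*.
Relative clauses are scope islands: a quantifier cannot QR out of a relative clause to take scope in the matrix clause.
So the wide-scope reading for *each concerto* is blocked.
(Only the surface reading survives: one fixed programmer with respect to all the relevant concertos.)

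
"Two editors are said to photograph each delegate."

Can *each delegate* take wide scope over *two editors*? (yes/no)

Yes

The matrix predicate is a raising verb, whose infinitival complement is not a scope island — *each delegate* can QR into the matrix clause.
Clause-internal QR can adjoin the lower DP above the subject, yielding the inverse reading.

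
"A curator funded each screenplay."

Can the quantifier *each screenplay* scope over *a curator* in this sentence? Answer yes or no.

Yes

*each screenplay* and *a curator* are in the same minimal clause.
QR within a single clause is free, so the lower quantifier may take scope over the higher one.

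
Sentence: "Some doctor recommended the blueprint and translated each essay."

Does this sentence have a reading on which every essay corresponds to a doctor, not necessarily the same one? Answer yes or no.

No

The described interpretation is the *each essay* > *some doctor* scoping.
The target quantifier *each essay* is part of one conjunct of the coordinate structure (*translated each essay*).
The Coordinate Structure Constraint blocks movement (including QR) out of a single conjunct.
So *each essay* cannot raise high enough to outscope *some doctor*; only the surface ordering *some doctor* > *each essay* is available.
(Only the surface reading survives: one fixed doctor with respect to all the relevant essays.)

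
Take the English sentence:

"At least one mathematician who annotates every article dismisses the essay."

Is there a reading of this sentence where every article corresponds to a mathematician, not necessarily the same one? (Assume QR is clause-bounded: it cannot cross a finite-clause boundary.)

This is the *every article* > *at least one mathematician* reading.
The target quantifier *every article* is part of the relative clause *who annotates every article*.
The relative clause forms an island for QR, so the quantifier is confined to the head noun's restrictor.
So the wide-scope reading for *every article* is blocked.

No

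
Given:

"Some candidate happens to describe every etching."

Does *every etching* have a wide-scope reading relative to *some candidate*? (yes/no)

Yes

The matrix predicate is a raising verb, whose infinitival complement is not a scope island — *every etching* can QR into the matrix clause.
QR within a single clause is free, so the lower quantifier may take scope over the higher one.
The sentence is scopally ambiguous between *some candidate* > *every etching* and *every etching* > *some candidate*.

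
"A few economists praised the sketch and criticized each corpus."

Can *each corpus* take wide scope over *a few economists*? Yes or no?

No

*each corpus* is embedded in one conjunct of the coordinate structure (*criticized each corpus*).
The Coordinate Structure Constraint blocks movement (including QR) out of a single conjunct.
So *each corpus* cannot raise to a position above *a few economists*.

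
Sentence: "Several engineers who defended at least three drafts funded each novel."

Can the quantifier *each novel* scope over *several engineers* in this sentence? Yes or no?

*each novel* is a matrix argument; only *several engineers* is modified by the relative clause *who defended at least three drafts*, so the RC island is irrelevant to the target quantifier.
Since no island is crossed, the inverse ordering is licensed alongside surface scope.

Yes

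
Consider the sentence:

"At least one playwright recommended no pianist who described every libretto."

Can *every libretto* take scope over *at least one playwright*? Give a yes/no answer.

*every libretto* occurs within the relative clause *who described every libretto* modifying *no pianist*.
The relative clause forms an island for QR, so the quantifier is confined to the head noun's restrictor.
The inverse ordering *every libretto* > *at least one playwright* is therefore underivable.

No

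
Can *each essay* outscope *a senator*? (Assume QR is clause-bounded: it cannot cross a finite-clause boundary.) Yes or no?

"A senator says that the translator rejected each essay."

No

Structurally, *each essay* is inside the finite complement clause *that the translator rejected each essay*.
Given the clause-boundedness assumption, QR cannot cross the finite CP into the matrix.
Hence only narrow scope for *each essay* (under *a senator*) survives.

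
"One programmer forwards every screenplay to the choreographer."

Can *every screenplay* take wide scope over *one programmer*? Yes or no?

*every screenplay* and *one programmer* are in the same minimal clause.
Since no island is crossed, the inverse ordering is licensed alongside surface scope.

Yes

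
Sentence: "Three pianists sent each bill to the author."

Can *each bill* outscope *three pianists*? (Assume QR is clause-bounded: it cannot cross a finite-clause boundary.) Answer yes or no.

*each bill* is the matrix object and *three pianists* the matrix subject; the two are clausemates.
No island intervenes, so both surface and inverse scope are derivable.

Yes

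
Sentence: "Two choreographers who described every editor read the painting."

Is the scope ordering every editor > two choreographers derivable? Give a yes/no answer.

No

Structurally, *every editor* is inside the relative clause *who described every editor*.
Relative clauses are scope islands: a quantifier cannot QR out of a relative clause to take scope in the matrix clause.
So *every editor* cannot raise high enough to outscope *two choreographers*; only the surface ordering *two choreographers* > *every editor* is available.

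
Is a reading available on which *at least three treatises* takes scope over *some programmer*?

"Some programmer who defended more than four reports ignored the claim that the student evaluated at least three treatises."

The target quantifier *at least three treatises* is part of the complex NP *the claim that the student evaluated at least three treatises*.
Noun-complement clauses are scope islands (the Complex NP Constraint): a quantifier inside one cannot scope into the matrix.
So *at least three treatises* cannot raise to a position above *some programmer*.

No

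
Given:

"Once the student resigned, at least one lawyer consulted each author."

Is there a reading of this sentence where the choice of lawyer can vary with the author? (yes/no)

Yes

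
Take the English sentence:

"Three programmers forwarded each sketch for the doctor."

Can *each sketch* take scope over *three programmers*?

Yes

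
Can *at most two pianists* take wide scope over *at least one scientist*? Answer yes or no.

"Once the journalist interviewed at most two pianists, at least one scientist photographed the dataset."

No

*at most two pianists* occurs within the adjunct clause *once the journalist interviewed at most two pianists*.
Since the clause is an adjunct (not a complement), the Adjunct Condition blocks QR across its edge.
So the wide-scope reading for *at most two pianists* is blocked.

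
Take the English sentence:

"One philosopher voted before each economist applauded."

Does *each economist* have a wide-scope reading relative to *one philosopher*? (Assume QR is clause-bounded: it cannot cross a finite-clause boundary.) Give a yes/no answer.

No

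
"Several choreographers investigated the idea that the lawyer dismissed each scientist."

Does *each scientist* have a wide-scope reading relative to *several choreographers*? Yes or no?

No

The target quantifier *each scientist* is part of the complex NP *the idea that the lawyer dismissed each scientist*.
Noun-complement clauses are scope islands (the Complex NP Constraint): a quantifier inside one cannot scope into the matrix.
So the wide-scope reading for *each scientist* is blocked.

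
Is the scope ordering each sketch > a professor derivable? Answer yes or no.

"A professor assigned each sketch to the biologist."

Yes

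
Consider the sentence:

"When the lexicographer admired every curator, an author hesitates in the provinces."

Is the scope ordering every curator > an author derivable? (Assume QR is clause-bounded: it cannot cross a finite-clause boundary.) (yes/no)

No

*every curator* is embedded in the adjunct clause *when the lexicographer admired every curator*.
Adjuncts are opaque for quantifier raising; a quantifier in an adjunct stays inside it.
There is no licit LF on which *every curator* c-commands *an author*.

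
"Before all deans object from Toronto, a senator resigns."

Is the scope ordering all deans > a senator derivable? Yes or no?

No

Structurally, *all deans* is inside the adjunct clause *before all deans object from Toronto*.
The adjunct-island constraint bars QR out of an adverbial clause.
So *all deans* cannot raise to a position above *a senator*.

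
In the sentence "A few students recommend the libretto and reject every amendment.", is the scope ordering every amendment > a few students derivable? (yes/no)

No

The target quantifier *every amendment* is part of one conjunct of the coordinate structure (*reject every amendment*).
Asymmetric QR out of one conjunct violates the Coordinate Structure Constraint.
*every amendment* is confined to the island and cannot take scope over *a few students*.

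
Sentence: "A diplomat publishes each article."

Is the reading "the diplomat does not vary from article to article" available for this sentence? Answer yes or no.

Yes

The paraphrase describes the scope ordering *a diplomat* > *each article*.
That is the surface-scope ordering, which is always one of the available readings — island constraints only ever restrict inverse scope.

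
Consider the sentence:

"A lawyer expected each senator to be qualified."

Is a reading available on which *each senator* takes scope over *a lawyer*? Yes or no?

Yes

*each senator* is the subject of an ECM infinitive — the infinitival complement of an ECM verb is not a scope island, so *each senator* can raise into the matrix clause.
Clause-internal QR can adjoin the lower DP above the subject, yielding the inverse reading.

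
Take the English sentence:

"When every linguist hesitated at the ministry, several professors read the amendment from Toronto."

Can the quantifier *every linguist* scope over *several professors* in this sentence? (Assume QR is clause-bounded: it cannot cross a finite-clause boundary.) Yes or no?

No

*every linguist* sits inside the adjunct clause *when every linguist hesitated at the ministry*.
Scope out of an adjunct clause is unavailable: QR respects the adjunct-island constraint.
So the wide-scope reading for *every linguist* is blocked.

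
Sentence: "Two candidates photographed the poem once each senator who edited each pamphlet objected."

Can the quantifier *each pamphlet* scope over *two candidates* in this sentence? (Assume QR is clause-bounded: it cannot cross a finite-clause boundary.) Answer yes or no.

*each pamphlet* is embedded in the relative clause *who edited each pamphlet*, which is itself inside the adjunct *once each senator who edited each pamphlet objected*.
Both the relative clause and the enclosing adjunct are scope islands; QR cannot cross either.
So *each pamphlet* cannot raise high enough to outscope *two candidates*; only the surface ordering *two candidates* > *each pamphlet* is available.

No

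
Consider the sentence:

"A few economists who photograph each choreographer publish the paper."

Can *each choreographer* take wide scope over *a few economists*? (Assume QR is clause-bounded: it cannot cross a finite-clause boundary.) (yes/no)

No

*each choreographer* sits inside the relative clause *who photograph each choreographer*.
Relative clauses are scope islands: a quantifier cannot QR out of a relative clause to take scope in the matrix clause.
So the wide-scope reading for *each choreographer* is blocked.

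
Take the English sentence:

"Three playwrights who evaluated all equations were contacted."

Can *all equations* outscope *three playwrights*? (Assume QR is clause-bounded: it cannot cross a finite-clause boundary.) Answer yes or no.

No

The target quantifier *all equations* is part of the relative clause *who evaluated all equations*.
The relative clause forms an island for QR, so the quantifier is confined to the head noun's restrictor.
So *all equations* cannot raise to a position above *three playwrights*.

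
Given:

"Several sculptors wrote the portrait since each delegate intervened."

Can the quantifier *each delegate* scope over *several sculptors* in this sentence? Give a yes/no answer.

No

The target quantifier *each delegate* is part of the adjunct clause *since each delegate intervened*.
Adverbial clauses are not L-marked, so they are barriers for QR — the quantifier cannot escape the adjunct.
There is no licit LF on which *each delegate* c-commands *several sculptors*.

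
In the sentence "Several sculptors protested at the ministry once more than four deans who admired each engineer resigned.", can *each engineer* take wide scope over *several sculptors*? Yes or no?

*each engineer* occurs within the relative clause *who admired each engineer*, which is itself inside the adjunct *once more than four deans who admired each engineer resigned*.
Two island boundaries intervene — the relative clause and the adjunct. Either alone would block QR.
So *each engineer* cannot raise to a position above *several sculptors*.

No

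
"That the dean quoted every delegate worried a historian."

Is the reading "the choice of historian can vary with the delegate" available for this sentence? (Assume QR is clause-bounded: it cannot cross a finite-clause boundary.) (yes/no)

No

That reading corresponds to *every delegate* > *a historian*.
*every delegate* is embedded in the sentential subject *that the dean quoted every delegate*.
Subjects — clausal subjects included — are islands for extraction, and QR is no exception.
The ordering *every delegate* > *a historian* is therefore underivable.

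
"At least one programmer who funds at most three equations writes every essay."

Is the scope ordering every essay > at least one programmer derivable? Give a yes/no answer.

The relative clause *who funds at most three equations* modifies *at least one programmer*, but *every essay* is not inside that relative clause — it is an argument of the matrix verb.
Nothing blocks QR of the lower DP to a position above the higher one, so inverse scope is available.

Yes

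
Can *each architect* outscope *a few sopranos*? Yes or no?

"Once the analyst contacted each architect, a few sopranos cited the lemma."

No

Structurally, *each architect* is inside the adjunct clause *once the analyst contacted each architect*.
Scope out of an adjunct clause is unavailable: QR respects the adjunct-island constraint.
The ordering *each architect* > *a few sopranos* is therefore underivable.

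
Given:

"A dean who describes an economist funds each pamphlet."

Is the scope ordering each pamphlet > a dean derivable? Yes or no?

Yes

The RC *who describes an economist* is an island, but *each pamphlet* is not inside it — it is the matrix object, a clausemate of *a dean*.
Nothing blocks QR of the lower DP to a position above the higher one, so inverse scope is available.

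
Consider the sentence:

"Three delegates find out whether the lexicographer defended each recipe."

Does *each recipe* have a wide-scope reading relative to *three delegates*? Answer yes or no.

No

*each recipe* occurs within the embedded question *whether the lexicographer defended each recipe*.
QR across an interrogative CP boundary is ruled out as a wh-island violation.
The inverse ordering *each recipe* > *three delegates* is therefore underivable.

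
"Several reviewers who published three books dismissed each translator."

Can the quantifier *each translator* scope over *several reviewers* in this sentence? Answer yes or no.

The RC *who published three books* is an island, but *each translator* is not inside it — it is the matrix object, a clausemate of *several reviewers*.
QR within a single clause is free, so the lower quantifier may take scope over the higher one.

Yes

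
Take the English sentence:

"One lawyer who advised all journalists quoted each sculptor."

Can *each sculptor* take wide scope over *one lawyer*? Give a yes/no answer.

Yes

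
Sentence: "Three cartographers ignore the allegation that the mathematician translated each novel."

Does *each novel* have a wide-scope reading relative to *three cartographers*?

The DP *each novel* is contained in the complex NP *the allegation that the mathematician translated each novel*.
The complex NP is opaque for QR — the quantifier is frozen inside the noun's complement.
So *each novel* cannot raise to a position above *three cartographers*.

No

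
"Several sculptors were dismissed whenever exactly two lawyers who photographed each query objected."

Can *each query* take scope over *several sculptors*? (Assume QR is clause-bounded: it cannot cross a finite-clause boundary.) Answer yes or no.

No

*each query* sits inside the relative clause *who photographed each query*, which is itself inside the adjunct *whenever exactly two lawyers who photographed each query objected*.
The quantifier would have to escape first the RC and then the adjunct — two independent island violations.
So the wide-scope reading for *each query* is blocked.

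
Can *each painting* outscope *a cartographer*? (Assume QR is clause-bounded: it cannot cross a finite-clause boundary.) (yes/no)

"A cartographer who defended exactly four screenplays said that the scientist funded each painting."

No

The DP *each painting* is contained in the finite complement clause *that the scientist funded each painting*.
Given the clause-boundedness assumption, QR cannot cross the finite CP into the matrix.
So the wide-scope reading for *each painting* is blocked.
(Only the surface reading survives: one fixed cartographer with respect to all the relevant paintings.)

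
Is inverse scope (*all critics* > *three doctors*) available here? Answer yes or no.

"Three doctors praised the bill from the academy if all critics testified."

No

*all critics* sits inside the adjunct clause *if all critics testified*.
Adjunct clauses are scope islands: a quantifier inside an adjunct cannot raise into the matrix clause.
Hence only narrow scope for *all critics* (under *three doctors*) survives.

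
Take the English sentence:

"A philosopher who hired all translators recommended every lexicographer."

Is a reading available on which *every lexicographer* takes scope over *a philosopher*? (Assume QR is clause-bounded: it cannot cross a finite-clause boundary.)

*every lexicographer* sits in the matrix clause, not in the relative clause on *a philosopher*.
Clause-internal QR can adjoin the lower DP above the subject, yielding the inverse reading.
So *every lexicographer* > *a philosopher* is among the available readings.

Yes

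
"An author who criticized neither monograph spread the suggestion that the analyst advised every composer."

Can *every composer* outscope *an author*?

The DP *every composer* is contained in the complex NP *the suggestion that the analyst advised every composer*.
The Complex NP Constraint bars QR out of the complement clause of a noun.
There is no licit LF on which *every composer* c-commands *an author*.

No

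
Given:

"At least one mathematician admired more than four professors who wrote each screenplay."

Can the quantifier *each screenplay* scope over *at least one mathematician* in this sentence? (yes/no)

No

The DP *each screenplay* is contained in the relative clause *who wrote each screenplay* modifying *more than four professors*.
Quantifiers inside a relative clause are trapped there; the RC boundary blocks QR.
The inverse ordering *each screenplay* > *at least one mathematician* is therefore underivable.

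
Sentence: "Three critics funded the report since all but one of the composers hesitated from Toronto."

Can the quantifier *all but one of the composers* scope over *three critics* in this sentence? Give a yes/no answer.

No

Structurally, *all but one of the composers* is inside the adjunct clause *since all but one of the composers hesitated from Toronto*.
Adjunct clauses are scope islands: a quantifier inside an adjunct cannot raise into the matrix clause.
So *all but one of the composers* cannot raise to a position above *three critics*.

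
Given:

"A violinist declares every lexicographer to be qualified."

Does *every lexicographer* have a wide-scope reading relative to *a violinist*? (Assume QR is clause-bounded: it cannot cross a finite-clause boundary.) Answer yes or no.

Yes

*every lexicographer* is the subject of an ECM infinitive — the infinitival complement of an ECM verb is not a scope island, so *every lexicographer* can raise into the matrix clause.
Nothing blocks QR of the lower DP to a position above the higher one, so inverse scope is available.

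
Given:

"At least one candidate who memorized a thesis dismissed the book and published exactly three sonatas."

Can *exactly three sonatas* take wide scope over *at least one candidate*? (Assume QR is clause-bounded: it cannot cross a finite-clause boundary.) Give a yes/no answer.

No

*exactly three sonatas* sits inside one conjunct of the coordinate structure (*published exactly three sonatas*).
QR out of a conjunct would have to apply non-ATB, which the CSC forbids.
So the wide-scope reading for *exactly three sonatas* is blocked.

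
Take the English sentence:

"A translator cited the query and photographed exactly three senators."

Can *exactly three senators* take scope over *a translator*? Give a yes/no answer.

Structurally, *exactly three senators* is inside one conjunct of the coordinate structure (*photographed exactly three senators*).
QR out of a conjunct would have to apply non-ATB, which the CSC forbids.
There is no licit LF on which *exactly three senators* c-commands *a translator*.
(Only the surface reading survives: one fixed translator with respect to all the relevant senators.)

No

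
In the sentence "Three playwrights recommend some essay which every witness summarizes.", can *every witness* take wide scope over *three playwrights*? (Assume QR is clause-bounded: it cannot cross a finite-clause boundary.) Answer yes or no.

No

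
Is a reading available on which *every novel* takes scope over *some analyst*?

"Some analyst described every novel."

Yes

*some analyst* and *every novel* are co-arguments of the matrix verb, with nothing but a clause-internal boundary between them.
QR within a single clause is free, so the lower quantifier may take scope over the higher one.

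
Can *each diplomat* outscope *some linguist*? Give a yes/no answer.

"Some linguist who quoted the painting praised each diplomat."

Yes

The relative clause *who quoted the painting* modifies *some linguist*, but *each diplomat* is not inside that relative clause — it is an argument of the matrix verb.
Since no island is crossed, the inverse ordering is licensed alongside surface scope.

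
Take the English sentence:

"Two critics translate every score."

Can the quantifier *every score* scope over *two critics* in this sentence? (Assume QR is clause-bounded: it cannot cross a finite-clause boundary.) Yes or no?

Yes

*two critics* and *every score* are co-arguments of the matrix verb, with nothing but a clause-internal boundary between them.
Ordinary QR to a clause-peripheral position gives the wide-scope LF for the lower DP.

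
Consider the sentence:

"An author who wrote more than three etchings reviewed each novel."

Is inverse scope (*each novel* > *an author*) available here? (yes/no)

Yes

*each novel* is a matrix argument; only *an author* is modified by the relative clause *who wrote more than three etchings*, so the RC island is irrelevant to the target quantifier.
Nothing blocks QR of the lower DP to a position above the higher one, so inverse scope is available.
Both orderings are possible: *an author* > *each novel* and *each novel* > *an author*.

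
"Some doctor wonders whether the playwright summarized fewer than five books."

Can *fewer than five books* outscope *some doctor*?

No

*fewer than five books* sits inside the embedded question *whether the playwright summarized fewer than five books*.
Embedded wh-clauses are opaque for QR, so the quantifier stays inside the question.
*fewer than five books* > *some doctor* would require crossing that boundary, which is illicit.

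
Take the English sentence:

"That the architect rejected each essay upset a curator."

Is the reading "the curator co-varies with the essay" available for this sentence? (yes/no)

No

That reading corresponds to *each essay* > *a curator*.
The DP *each essay* is contained in the sentential subject *that the architect rejected each essay*.
The Sentential Subject Constraint rules out raising the quantifier out of the that-clause subject.
So *each essay* cannot raise to a position above *a curator*.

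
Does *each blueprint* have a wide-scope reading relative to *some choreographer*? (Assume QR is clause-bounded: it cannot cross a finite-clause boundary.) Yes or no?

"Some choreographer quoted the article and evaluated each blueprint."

No

The target quantifier *each blueprint* is part of one conjunct of the coordinate structure (*evaluated each blueprint*).
A quantifier cannot raise out of one conjunct of a coordination across the whole coordinate structure — the CSC applies to QR.
So the wide-scope reading for *each blueprint* is blocked.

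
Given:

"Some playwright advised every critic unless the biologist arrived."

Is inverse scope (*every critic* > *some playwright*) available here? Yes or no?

*every critic* is a matrix argument; the adjunct is an island but the target quantifier is outside it.
QR within a single clause is free, so the lower quantifier may take scope over the higher one.

Yes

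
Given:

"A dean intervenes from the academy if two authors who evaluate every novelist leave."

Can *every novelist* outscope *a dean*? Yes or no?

The target quantifier *every novelist* is part of the relative clause *who evaluate every novelist*, which is itself inside the adjunct *if two authors who evaluate every novelist leave*.
Even if one barrier were somehow void, the other would still block QR.
Hence only narrow scope for *every novelist* (under *a dean*) survives.
(Only the surface reading survives: one fixed dean with respect to all the relevant novelists.)

No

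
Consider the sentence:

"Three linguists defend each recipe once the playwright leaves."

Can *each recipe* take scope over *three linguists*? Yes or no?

Yes

The adjunct island is irrelevant here — *each recipe* and *three linguists* are both in the matrix clause.
Clause-internal QR can adjoin the lower DP above the subject, yielding the inverse reading.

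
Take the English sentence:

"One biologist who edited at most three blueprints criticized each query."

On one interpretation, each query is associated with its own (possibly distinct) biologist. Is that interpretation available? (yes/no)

That reading corresponds to *each query* > *one biologist*.
*each query* sits in the matrix clause, not in the relative clause on *one biologist*.
Ordinary QR to a clause-peripheral position gives the wide-scope LF for the lower DP.
The sentence is scopally ambiguous between *one biologist* > *each query* and *each query* > *one biologist*.

Yes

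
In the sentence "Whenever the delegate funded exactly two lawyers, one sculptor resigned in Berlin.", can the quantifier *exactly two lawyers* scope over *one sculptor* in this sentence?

No

Structurally, *exactly two lawyers* is inside the adjunct clause *whenever the delegate funded exactly two lawyers*.
Since the clause is an adjunct (not a complement), the Adjunct Condition blocks QR across its edge.
*exactly two lawyers* > *one sculptor* would require crossing that boundary, which is illicit.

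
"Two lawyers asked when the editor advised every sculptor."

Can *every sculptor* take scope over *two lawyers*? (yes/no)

*every sculptor* sits inside the embedded question *when the editor advised every sculptor*.
QR across an interrogative CP boundary is ruled out as a wh-island violation.
There is no licit LF on which *every sculptor* c-commands *two lawyers*.

No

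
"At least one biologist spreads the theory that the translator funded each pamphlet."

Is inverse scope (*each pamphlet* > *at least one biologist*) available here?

The DP *each pamphlet* is contained in the complex NP *the theory that the translator funded each pamphlet*.
The Complex NP Constraint bars QR out of the complement clause of a noun.
So *each pamphlet* cannot raise high enough to outscope *at least one biologist*; only the surface ordering *at least one biologist* > *each pamphlet* is available.

No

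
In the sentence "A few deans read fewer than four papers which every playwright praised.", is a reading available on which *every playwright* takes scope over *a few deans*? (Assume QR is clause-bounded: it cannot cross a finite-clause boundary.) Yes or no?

*every playwright* is embedded in the relative clause *which every playwright praised* modifying *fewer than four papers*.
Relative clauses are scope islands: a quantifier cannot QR out of a relative clause to take scope in the matrix clause.
*every playwright* > *a few deans* would require crossing that boundary, which is illicit.

No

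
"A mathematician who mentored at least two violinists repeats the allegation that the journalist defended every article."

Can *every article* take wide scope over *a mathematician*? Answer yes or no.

The DP *every article* is contained in the complex NP *the allegation that the journalist defended every article*.
Since the clause is the complement of a nominal head, the CNPC blocks scope extraction.
There is no licit LF on which *every article* c-commands *a mathematician*.
(Only the surface reading survives: one fixed mathematician with respect to all the relevant articles.)

No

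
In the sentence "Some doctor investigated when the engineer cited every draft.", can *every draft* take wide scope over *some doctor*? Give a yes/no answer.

No

*every draft* sits inside the embedded question *when the engineer cited every draft*.
QR across an interrogative CP boundary is ruled out as a wh-island violation.
Hence only narrow scope for *every draft* (under *some doctor*) survives.
(Only the surface reading survives: one fixed doctor with respect to all the relevant drafts.)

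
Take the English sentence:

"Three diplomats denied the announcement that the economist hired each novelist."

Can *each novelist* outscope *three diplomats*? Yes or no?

No

*each novelist* sits inside the complex NP *the announcement that the economist hired each novelist*.
A that-clause complement to a noun is an island; QR cannot cross the NP boundary.
So the wide-scope reading for *each novelist* is blocked.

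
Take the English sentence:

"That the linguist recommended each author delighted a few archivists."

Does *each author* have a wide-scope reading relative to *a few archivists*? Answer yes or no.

*each author* occurs within the sentential subject *that the linguist recommended each author*.
The Sentential Subject Constraint rules out raising the quantifier out of the that-clause subject.
*each author* > *a few archivists* would require crossing that boundary, which is illicit.

No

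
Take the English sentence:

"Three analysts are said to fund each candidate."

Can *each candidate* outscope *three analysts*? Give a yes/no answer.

Raising constructions are monoclausal for scope purposes; *each candidate* is not separated from *three analysts* by any island.
With no island boundary between them, the object can take inverse scope over the subject via ordinary QR within the clause.

Yes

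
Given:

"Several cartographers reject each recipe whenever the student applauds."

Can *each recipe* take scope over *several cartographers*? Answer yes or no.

Yes

The adjunct clause does not contain *each recipe*, which is the matrix object.
Nothing blocks QR of the lower DP to a position above the higher one, so inverse scope is available.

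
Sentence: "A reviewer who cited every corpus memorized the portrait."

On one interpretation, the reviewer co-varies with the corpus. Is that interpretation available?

No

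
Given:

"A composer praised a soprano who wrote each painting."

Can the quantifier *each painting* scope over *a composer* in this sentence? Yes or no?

No

Structurally, *each painting* is inside the relative clause *who wrote each painting* modifying *a soprano*.
The relative clause forms an island for QR, so the quantifier is confined to the head noun's restrictor.
So the wide-scope reading for *each painting* is blocked.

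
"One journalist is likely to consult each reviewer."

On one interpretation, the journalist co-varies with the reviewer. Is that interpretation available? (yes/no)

Yes

This is the *each reviewer* > *one journalist* reading.
*each reviewer* is inside a raising infinitive, which is transparent to QR (no CP barrier), so it behaves as a matrix argument.
Nothing blocks QR of the lower DP to a position above the higher one, so inverse scope is available.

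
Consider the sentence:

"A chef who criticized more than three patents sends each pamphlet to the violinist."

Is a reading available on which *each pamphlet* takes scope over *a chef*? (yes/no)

Yes

*each pamphlet* is a matrix argument; only *a chef* is modified by the relative clause *who criticized more than three patents*, so the RC island is irrelevant to the target quantifier.
Nothing blocks QR of the lower DP to a position above the higher one, so inverse scope is available.
Both orderings are possible: *a chef* > *each pamphlet* and *each pamphlet* > *a chef*.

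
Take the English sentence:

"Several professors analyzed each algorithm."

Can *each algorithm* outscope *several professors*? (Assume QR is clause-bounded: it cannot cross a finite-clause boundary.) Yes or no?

Yes

*several professors* and *each algorithm* are co-arguments of the matrix verb, with nothing but a clause-internal boundary between them.
Ordinary QR to a clause-peripheral position gives the wide-scope LF for the lower DP.
Both orderings are possible: *several professors* > *each algorithm* and *each algorithm* > *several professors*.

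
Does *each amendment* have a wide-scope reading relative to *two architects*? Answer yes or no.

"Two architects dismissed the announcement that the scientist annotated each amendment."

No

*each amendment* sits inside the complex NP *the announcement that the scientist annotated each amendment*.
Noun-complement clauses are scope islands (the Complex NP Constraint): a quantifier inside one cannot scope into the matrix.
So *each amendment* cannot raise to a position above *two architects*.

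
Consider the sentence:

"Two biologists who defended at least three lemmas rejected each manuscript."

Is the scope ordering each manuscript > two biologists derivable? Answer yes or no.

Yes

Although the sentence contains a relative clause (*who defended at least three lemmas*), *each manuscript* is outside it, in the matrix VP.
Nothing blocks QR of the lower DP to a position above the higher one, so inverse scope is available.
Both orderings are possible: *two biologists* > *each manuscript* and *each manuscript* > *two biologists*.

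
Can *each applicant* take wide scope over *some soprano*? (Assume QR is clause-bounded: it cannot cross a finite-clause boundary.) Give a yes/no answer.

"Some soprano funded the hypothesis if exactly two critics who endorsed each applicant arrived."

The DP *each applicant* is contained in the relative clause *who endorsed each applicant*, which is itself inside the adjunct *if exactly two critics who endorsed each applicant arrived*.
Nested islands: the RC island is itself inside an adjunct island, so wide scope is doubly excluded.
The inverse ordering *each applicant* > *some soprano* is therefore underivable.
(Only the surface reading survives: one fixed soprano with respect to all the relevant applicants.)

No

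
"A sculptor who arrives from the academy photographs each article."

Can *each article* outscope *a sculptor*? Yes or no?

Yes

*each article* sits in the matrix clause, not in the relative clause on *a sculptor*.
Since no island is crossed, the inverse ordering is licensed alongside surface scope.
Both orderings are possible: *a sculptor* > *each article* and *each article* > *a sculptor*.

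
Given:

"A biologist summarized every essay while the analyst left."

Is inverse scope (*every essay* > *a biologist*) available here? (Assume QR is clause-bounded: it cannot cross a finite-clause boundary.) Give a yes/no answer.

Yes

The adjunct island is irrelevant here — *every essay* and *a biologist* are both in the matrix clause.
Nothing blocks QR of the lower DP to a position above the higher one, so inverse scope is available.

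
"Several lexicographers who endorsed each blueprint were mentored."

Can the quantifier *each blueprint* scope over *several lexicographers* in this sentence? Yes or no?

No

*each blueprint* sits inside the relative clause *who endorsed each blueprint*.
QR out of a relative clause is ruled out by the relative-clause island constraint.
Hence only narrow scope for *each blueprint* (under *several lexicographers*) survives.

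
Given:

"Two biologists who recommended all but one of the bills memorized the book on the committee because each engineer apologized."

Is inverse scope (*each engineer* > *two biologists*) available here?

*each engineer* is embedded in the adjunct clause *because each engineer apologized*.
Adjuncts are opaque for quantifier raising; a quantifier in an adjunct stays inside it.
There is no licit LF on which *each engineer* c-commands *two biologists*.

No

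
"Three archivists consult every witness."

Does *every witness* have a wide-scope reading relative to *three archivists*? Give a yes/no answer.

Both DPs are arguments of the same predicate; there is no clause or island boundary between them.
Clause-internal QR can adjoin the lower DP above the subject, yielding the inverse reading.

Yes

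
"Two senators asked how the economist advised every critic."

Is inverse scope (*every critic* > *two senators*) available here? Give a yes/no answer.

The target quantifier *every critic* is part of the embedded question *how the economist advised every critic*.
The wh-island constraint blocks QR out of an embedded interrogative.
Hence only narrow scope for *every critic* (under *two senators*) survives.

No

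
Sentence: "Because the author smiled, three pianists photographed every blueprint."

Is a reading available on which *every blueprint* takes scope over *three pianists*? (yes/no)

Although there is an adjunct clause, *every blueprint* is in the main clause, not inside the adjunct.
No island intervenes, so both surface and inverse scope are derivable.
Both orderings are possible: *three pianists* > *every blueprint* and *every blueprint* > *three pianists*.

Yes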